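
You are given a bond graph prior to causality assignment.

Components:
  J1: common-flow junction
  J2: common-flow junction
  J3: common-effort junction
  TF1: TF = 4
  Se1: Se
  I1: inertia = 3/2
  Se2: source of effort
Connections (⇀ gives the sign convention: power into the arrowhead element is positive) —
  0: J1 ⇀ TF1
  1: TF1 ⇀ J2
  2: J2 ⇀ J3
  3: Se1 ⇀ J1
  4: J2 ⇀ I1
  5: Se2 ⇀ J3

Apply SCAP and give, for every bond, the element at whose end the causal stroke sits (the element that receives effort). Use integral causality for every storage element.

b0 |TF1
b1 |J2
b2 |J2
b3 |J1
b4 |I1
b5 |J3

bond 3 |J1  (source Se1 imposes e)
bond 5 |J3  (Se2: effort source, stroke at far end)
bond 0 |TF1  (J1: last free bond brings flow in)
bond 2 |J2  (J3 effort already set via bond 5)
bond 1 |J2  (through TF1, causality passes straight; one stroke at TF1)
bond 4 |I1  (closing 1-jn rule on J2)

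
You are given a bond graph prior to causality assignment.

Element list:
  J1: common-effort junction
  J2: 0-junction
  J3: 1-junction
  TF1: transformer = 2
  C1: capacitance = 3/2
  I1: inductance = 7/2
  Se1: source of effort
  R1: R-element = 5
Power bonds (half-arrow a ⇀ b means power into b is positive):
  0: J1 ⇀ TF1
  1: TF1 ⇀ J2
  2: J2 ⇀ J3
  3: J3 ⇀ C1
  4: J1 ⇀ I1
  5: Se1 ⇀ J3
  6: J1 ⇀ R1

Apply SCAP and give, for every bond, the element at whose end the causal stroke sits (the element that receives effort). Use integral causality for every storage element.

β0 stroke→J1
β1 stroke→TF1
β2 stroke→J2
β3 stroke→J3
β4 stroke→I1
β5 stroke→J3
β6 stroke→R1

b5 stroke→J3  (Se1 fixes effort; stroke away)
b3 stroke→J3  (prefer integral on C1)
b2 stroke→J2  (J3 needs exactly one f-in)
b1 stroke→TF1  (common-e at J2 fixed by 2)
b0 stroke→J1  (TF1 one-in-one-out from 1)
b4 stroke→I1  (J1 effort already set via bond 0)
b6 stroke→R1  (0-jn J1 has e-setter on 0)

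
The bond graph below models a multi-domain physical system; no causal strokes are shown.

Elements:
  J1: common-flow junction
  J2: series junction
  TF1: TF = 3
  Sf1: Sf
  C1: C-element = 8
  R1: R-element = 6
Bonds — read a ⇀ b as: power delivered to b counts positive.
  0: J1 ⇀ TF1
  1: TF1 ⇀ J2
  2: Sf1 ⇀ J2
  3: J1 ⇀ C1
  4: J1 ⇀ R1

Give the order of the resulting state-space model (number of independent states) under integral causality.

1  (C1 all integral)

β2 |Sf1  (Sf1: flow source, stroke at near end)
β1 |J2  (J2 flow already set via bond 2)
β0 |TF1  (TF1: transformer flips bond 1)
β3 |J1  (J1: bond 0 brought flow, rest push out)
β4 |J1  (1-jn J1 has f-setter on 0)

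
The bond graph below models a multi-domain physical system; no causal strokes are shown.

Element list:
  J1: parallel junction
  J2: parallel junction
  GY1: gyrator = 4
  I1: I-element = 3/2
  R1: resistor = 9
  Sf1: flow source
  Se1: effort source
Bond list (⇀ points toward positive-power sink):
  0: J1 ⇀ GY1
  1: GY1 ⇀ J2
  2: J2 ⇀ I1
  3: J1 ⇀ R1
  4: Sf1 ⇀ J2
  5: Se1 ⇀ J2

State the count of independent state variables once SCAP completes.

1  (I1 all integral)

b4 stroke→Sf1  (Sf1: flow source, stroke at near end)
b5 stroke→J2  (Se1: effort source, stroke at far end)
b1 stroke→GY1  (0-jn J2 has e-setter on 5)
b2 stroke→I1  (common-e at J2 fixed by 5)
b0 stroke→GY1  (GY GY1: same side as bond 1)
b3 stroke→J1  (only one effort-in slot at J1)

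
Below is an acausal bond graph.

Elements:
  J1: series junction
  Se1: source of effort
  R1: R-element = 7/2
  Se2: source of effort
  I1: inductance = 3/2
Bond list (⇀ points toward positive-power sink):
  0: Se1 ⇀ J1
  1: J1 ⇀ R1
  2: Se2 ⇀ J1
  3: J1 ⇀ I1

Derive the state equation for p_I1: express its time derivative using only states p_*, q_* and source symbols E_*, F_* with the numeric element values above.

dp_I1/dt = E_Se1 + E_Se2 - 7*p_I1/3

b0 →J1  (source Se1 imposes e)
b2 →J1  (Se2: effort source, stroke at far end)
b3 →I1  (prefer integral on I1)
b1 →J1  (J1 flow already set via bond 3)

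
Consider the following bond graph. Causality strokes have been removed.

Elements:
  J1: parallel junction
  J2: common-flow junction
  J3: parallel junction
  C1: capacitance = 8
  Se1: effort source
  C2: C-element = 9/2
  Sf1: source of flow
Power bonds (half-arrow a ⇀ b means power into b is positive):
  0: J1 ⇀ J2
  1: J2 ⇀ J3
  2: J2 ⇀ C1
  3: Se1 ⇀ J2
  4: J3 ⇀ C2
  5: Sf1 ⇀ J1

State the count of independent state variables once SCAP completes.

bond 3 →J2  (Se1: effort source, stroke at far end)
bond 5 →Sf1  (source Sf1 imposes f)
bond 0 →J1  (J1 needs exactly one e-in)
bond 1 →J2  (1-jn J2 has f-setter on 0)
bond 2 →J2  (J2: bond 0 brought flow, rest push out)
bond 4 →J3  (closing 0-jn rule on J3)

2  (C1, C2 all integral)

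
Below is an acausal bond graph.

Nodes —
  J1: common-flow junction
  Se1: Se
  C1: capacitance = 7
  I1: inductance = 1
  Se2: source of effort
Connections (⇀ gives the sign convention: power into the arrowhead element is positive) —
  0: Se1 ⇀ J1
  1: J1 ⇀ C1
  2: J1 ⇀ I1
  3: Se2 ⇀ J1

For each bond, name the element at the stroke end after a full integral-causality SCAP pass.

#0 |J1  (Se1 (Se) sets effort on bond)
#3 |J1  (Se2: effort source, stroke at far end)
#1 |J1  (C1 integral (e out))
#2 |I1  (J1 needs exactly one f-in)

b0 |J1
b1 |J1
b2 |I1
b3 |J1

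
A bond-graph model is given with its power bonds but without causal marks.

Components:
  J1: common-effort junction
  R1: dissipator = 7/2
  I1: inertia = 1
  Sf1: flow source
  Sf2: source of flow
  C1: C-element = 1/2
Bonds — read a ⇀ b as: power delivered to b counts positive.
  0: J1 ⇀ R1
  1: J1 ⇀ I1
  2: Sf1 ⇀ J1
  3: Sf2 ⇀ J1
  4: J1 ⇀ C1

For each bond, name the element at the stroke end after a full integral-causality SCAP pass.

bond 2 |Sf1  (Sf1 (Sf) sets flow on bond)
bond 3 |Sf2  (Sf2 fixes flow; stroke at Sf2)
bond 1 |I1  (prefer integral on I1)
bond 4 |J1  (C1 outputs effort q/C1)
bond 0 |R1  (J1 effort already set via bond 4)

#0 →R1
#1 →I1
#2 →Sf1
#3 →Sf2
#4 →J1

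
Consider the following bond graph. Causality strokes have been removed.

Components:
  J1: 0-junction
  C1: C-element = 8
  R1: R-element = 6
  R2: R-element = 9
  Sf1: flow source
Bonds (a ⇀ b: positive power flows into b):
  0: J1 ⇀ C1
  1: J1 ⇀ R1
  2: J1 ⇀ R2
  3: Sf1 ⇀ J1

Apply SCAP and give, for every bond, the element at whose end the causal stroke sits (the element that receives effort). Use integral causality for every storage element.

#3 |Sf1  (Sf1 (Sf) sets flow on bond)
#0 |J1  (prefer integral on C1)
#1 |R1  (J1: bond 0 brought effort, rest push out)
#2 |R2  (common-e at J1 fixed by 0)

#0 stroke at J1
#1 stroke at R1
#2 stroke at R2
#3 stroke at Sf1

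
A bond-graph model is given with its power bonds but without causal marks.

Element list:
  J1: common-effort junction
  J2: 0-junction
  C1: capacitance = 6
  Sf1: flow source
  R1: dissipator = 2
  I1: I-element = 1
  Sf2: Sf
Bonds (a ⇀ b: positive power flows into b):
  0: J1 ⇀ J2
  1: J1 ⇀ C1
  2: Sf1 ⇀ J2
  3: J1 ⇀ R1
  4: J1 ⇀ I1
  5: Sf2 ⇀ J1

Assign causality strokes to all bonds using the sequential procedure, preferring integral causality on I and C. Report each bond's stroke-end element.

#0 stroke→J2
#1 stroke→J1
#2 stroke→Sf1
#3 stroke→R1
#4 stroke→I1
#5 stroke→Sf2

bond 2 stroke at Sf1  (Sf1: flow source, stroke at near end)
bond 5 stroke at Sf2  (Sf2 fixes flow; stroke at Sf2)
bond 0 stroke at J2  (J2: last free bond brings effort in)
bond 1 stroke at J1  (C1 outputs effort q/C1)
bond 3 stroke at R1  (J1: bond 1 brought effort, rest push out)
bond 4 stroke at I1  (0-jn J1 has e-setter on 1)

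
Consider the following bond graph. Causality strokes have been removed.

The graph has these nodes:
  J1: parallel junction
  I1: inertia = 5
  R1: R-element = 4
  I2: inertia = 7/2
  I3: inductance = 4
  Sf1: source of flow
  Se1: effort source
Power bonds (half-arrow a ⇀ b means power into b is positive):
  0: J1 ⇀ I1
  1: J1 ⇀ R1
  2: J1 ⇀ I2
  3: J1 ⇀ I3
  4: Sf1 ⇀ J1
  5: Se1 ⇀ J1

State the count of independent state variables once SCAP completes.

3  (I1, I2, I3 all integral)

bond 4 stroke at Sf1  (source Sf1 imposes f)
bond 5 stroke at J1  (Se1 fixes effort; stroke away)
bond 0 stroke at I1  (0-jn J1 has e-setter on 5)
bond 1 stroke at R1  (J1 effort already set via bond 5)
bond 2 stroke at I2  (J1 effort already set via bond 5)
bond 3 stroke at I3  (common-e at J1 fixed by 5)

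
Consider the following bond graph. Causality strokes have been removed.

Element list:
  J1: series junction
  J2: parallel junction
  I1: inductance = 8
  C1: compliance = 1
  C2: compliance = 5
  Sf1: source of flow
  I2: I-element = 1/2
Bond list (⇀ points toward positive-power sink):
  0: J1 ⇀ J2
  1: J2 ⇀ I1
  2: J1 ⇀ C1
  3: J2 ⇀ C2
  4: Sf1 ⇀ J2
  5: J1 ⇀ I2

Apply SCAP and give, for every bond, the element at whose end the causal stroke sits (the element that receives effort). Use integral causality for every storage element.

β4 stroke→Sf1  (Sf1 (Sf) sets flow on bond)
β1 stroke→I1  (I1 integral (f out))
β2 stroke→J1  (C1 outputs effort q/C1)
β3 stroke→J2  (C2 outputs effort q/C2)
β0 stroke→J1  (common-e at J2 fixed by 3)
β5 stroke→I2  (closing 1-jn rule on J1)

β0 |J1
β1 |I1
β2 |J1
β3 |J2
β4 |Sf1
β5 |I2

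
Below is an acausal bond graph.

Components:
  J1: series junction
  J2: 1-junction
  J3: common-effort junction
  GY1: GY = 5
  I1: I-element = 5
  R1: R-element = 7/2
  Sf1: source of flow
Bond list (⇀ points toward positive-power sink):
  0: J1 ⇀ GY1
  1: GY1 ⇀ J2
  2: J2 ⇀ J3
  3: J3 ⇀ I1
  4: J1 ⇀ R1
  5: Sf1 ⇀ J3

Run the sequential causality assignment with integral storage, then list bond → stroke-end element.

#0 →J1
#1 →J2
#2 →J3
#3 →I1
#4 →R1
#5 →Sf1

β5 stroke at Sf1  (Sf1 fixes flow; stroke at Sf1)
β3 stroke at I1  (I1: I, integral causality)
β2 stroke at J3  (J3 needs exactly one e-in)
β1 stroke at J2  (common-f at J2 fixed by 2)
β0 stroke at J1  (through GY1, causality inverts; strokes same side of GY1)
β4 stroke at R1  (J1: last free bond brings flow in)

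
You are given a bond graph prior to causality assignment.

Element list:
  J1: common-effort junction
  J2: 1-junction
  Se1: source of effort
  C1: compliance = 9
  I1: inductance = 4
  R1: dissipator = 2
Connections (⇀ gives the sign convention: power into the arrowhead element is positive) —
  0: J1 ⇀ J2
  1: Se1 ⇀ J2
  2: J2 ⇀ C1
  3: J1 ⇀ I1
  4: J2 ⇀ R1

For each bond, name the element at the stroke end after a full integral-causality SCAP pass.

β0 stroke at J1
β1 stroke at J2
β2 stroke at J2
β3 stroke at I1
β4 stroke at J2

β1 →J2  (source Se1 imposes e)
β2 →J2  (prefer integral on C1)
β3 →I1  (I1 outputs flow p/I1)
β0 →J1  (closing 0-jn rule on J1)
β4 →J2  (J2: bond 0 brought flow, rest push out)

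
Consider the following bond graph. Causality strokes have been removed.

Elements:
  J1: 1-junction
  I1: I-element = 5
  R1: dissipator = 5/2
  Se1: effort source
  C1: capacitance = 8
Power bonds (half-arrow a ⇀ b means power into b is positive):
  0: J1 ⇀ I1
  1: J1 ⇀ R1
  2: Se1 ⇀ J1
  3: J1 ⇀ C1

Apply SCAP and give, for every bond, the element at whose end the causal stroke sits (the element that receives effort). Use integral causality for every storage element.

β0 stroke→I1
β1 stroke→J1
β2 stroke→J1
β3 stroke→J1

#2 |J1  (Se1 (Se) sets effort on bond)
#0 |I1  (I1 integral (f out))
#1 |J1  (J1 flow already set via bond 0)
#3 |J1  (common-f at J1 fixed by 0)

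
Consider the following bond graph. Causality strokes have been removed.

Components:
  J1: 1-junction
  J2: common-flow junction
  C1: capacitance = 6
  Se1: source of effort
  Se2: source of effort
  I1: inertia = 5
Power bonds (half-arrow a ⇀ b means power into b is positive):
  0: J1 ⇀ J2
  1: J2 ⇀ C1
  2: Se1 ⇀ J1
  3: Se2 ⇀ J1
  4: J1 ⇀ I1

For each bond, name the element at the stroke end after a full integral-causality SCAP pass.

β0 stroke at J1
β1 stroke at J2
β2 stroke at J1
β3 stroke at J1
β4 stroke at I1

#2 stroke→J1  (Se1: effort source, stroke at far end)
#3 stroke→J1  (Se2: effort source, stroke at far end)
#1 stroke→J2  (prefer integral on C1)
#0 stroke→J1  (closing 1-jn rule on J2)
#4 stroke→I1  (J1: last free bond brings flow in)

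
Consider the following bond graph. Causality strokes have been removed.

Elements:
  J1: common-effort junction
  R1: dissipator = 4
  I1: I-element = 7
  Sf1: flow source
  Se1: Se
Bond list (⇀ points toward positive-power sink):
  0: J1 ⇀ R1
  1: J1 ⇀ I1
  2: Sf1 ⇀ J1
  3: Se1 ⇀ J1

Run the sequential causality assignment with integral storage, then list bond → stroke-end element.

#2 stroke→Sf1  (Sf1 (Sf) sets flow on bond)
#3 stroke→J1  (Se1 (Se) sets effort on bond)
#0 stroke→R1  (0-jn J1 has e-setter on 3)
#1 stroke→I1  (J1: bond 3 brought effort, rest push out)

β0 stroke at R1
β1 stroke at I1
β2 stroke at Sf1
β3 stroke at J1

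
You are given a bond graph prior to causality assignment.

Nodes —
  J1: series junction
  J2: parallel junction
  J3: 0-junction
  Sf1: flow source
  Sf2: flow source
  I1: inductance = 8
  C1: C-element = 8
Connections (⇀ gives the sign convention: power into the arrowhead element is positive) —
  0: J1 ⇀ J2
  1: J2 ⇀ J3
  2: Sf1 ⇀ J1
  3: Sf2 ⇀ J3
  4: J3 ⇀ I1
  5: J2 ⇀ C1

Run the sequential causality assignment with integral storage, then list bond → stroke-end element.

#0 →J1
#1 →J3
#2 →Sf1
#3 →Sf2
#4 →I1
#5 →J2

b2 →Sf1  (Sf1: flow source, stroke at near end)
b3 →Sf2  (Sf2: flow source, stroke at near end)
b0 →J1  (1-jn J1 has f-setter on 2)
b4 →I1  (I1 outputs flow p/I1)
b1 →J3  (closing 0-jn rule on J3)
b5 →J2  (only one effort-in slot at J2)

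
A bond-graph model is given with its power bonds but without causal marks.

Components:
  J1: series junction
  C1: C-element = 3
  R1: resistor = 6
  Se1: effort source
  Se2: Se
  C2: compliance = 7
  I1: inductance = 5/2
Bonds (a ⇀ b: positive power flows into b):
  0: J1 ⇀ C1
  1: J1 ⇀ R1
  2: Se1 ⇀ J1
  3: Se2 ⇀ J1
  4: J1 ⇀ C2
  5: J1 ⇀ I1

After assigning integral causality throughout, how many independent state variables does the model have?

b2 stroke at J1  (Se1 fixes effort; stroke away)
b3 stroke at J1  (Se2 fixes effort; stroke away)
b0 stroke at J1  (prefer integral on C1)
b4 stroke at J1  (C2: C, integral causality)
b5 stroke at I1  (prefer integral on I1)
b1 stroke at J1  (1-jn J1 has f-setter on 5)

3  (C1, C2, I1 all integral)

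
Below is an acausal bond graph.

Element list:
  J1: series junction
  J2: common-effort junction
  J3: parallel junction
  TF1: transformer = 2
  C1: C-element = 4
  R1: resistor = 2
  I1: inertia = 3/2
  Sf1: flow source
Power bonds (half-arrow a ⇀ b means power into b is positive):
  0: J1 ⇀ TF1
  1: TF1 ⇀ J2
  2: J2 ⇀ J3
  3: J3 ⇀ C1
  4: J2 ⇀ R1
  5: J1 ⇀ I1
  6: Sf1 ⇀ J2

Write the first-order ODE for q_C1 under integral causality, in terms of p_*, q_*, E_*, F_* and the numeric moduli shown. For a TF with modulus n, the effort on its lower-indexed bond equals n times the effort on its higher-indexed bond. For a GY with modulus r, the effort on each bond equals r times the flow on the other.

β6 →Sf1  (Sf1 (Sf) sets flow on bond)
β3 →J3  (prefer integral on C1)
β2 →J2  (common-e at J3 fixed by 3)
β1 →TF1  (common-e at J2 fixed by 2)
β4 →R1  (common-e at J2 fixed by 2)
β0 →J1  (TF1: transformer flips bond 1)
β5 →I1  (only one flow-in slot at J1)

dq_C1/dt = F_Sf1 + 4*p_I1/3 - q_C1/8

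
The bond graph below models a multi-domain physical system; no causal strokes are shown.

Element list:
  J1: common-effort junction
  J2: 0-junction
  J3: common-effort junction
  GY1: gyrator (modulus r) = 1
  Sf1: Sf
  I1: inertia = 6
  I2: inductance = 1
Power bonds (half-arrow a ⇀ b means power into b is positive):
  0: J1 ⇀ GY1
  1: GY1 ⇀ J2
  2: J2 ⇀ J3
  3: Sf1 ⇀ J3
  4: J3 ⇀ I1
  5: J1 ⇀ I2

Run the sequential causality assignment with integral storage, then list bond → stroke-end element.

bond 0 →J1
bond 1 →J2
bond 2 →J3
bond 3 →Sf1
bond 4 →I1
bond 5 →I2

#3 |Sf1  (source Sf1 imposes f)
#4 |I1  (prefer integral on I1)
#2 |J3  (only one effort-in slot at J3)
#1 |J2  (closing 0-jn rule on J2)
#0 |J1  (GY1 both-in/both-out from 1)
#5 |I2  (J1: bond 0 brought effort, rest push out)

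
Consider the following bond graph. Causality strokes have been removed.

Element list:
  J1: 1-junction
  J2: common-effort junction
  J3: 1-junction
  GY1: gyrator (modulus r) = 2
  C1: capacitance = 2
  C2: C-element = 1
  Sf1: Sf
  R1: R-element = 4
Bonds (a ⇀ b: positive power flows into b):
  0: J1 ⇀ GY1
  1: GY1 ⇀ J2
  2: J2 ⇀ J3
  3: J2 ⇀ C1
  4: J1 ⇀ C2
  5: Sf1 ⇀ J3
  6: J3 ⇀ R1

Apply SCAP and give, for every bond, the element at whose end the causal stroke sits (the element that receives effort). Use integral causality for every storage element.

b5 →Sf1  (Sf1 (Sf) sets flow on bond)
b2 →J3  (common-f at J3 fixed by 5)
b6 →J3  (J3 flow already set via bond 5)
b3 →J2  (C1 outputs effort q/C1)
b1 →GY1  (J2: bond 3 brought effort, rest push out)
b0 →GY1  (through GY1, causality inverts; strokes same side of GY1)
b4 →J1  (1-jn J1 has f-setter on 0)

#0 stroke at GY1
#1 stroke at GY1
#2 stroke at J3
#3 stroke at J2
#4 stroke at J1
#5 stroke at Sf1
#6 stroke at J3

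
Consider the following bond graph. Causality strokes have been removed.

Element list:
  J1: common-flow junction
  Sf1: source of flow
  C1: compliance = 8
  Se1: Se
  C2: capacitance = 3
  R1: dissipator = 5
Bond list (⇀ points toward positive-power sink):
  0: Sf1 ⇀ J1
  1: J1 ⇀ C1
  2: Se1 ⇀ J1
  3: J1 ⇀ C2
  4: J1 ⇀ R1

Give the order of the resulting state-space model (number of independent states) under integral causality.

2  (C1, C2 all integral)

bond 0 stroke→Sf1  (Sf1: flow source, stroke at near end)
bond 2 stroke→J1  (source Se1 imposes e)
bond 1 stroke→J1  (1-jn J1 has f-setter on 0)
bond 3 stroke→J1  (J1 flow already set via bond 0)
bond 4 stroke→J1  (common-f at J1 fixed by 0)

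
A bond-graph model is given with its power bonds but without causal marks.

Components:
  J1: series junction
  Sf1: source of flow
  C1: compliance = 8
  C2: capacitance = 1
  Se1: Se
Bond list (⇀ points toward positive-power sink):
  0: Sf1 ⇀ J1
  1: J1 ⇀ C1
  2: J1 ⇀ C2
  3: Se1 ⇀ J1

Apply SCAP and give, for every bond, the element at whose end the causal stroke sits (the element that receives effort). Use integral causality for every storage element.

b0 |Sf1
b1 |J1
b2 |J1
b3 |J1

#0 stroke→Sf1  (Sf1 fixes flow; stroke at Sf1)
#3 stroke→J1  (Se1 fixes effort; stroke away)
#1 stroke→J1  (J1: bond 0 brought flow, rest push out)
#2 stroke→J1  (common-f at J1 fixed by 0)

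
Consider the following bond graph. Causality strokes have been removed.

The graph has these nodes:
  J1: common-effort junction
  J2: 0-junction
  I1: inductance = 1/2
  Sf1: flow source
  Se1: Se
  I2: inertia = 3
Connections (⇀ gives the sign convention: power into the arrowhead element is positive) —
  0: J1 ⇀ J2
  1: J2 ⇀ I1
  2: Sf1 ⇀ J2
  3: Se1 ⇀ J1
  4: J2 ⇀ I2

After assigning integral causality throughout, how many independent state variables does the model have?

2  (I1, I2 all integral)

β2 stroke at Sf1  (Sf1 fixes flow; stroke at Sf1)
β3 stroke at J1  (Se1 (Se) sets effort on bond)
β0 stroke at J2  (J1 effort already set via bond 3)
β1 stroke at I1  (0-jn J2 has e-setter on 0)
β4 stroke at I2  (common-e at J2 fixed by 0)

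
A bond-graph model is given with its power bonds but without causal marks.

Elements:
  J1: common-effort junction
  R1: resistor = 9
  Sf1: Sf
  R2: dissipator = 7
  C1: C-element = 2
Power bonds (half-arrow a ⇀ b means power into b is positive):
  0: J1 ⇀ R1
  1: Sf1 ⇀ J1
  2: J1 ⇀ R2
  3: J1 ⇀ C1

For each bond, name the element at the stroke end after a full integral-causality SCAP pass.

#1 |Sf1  (Sf1: flow source, stroke at near end)
#3 |J1  (C1 outputs effort q/C1)
#0 |R1  (0-jn J1 has e-setter on 3)
#2 |R2  (J1: bond 3 brought effort, rest push out)

b0 →R1
b1 →Sf1
b2 →R2
b3 →J1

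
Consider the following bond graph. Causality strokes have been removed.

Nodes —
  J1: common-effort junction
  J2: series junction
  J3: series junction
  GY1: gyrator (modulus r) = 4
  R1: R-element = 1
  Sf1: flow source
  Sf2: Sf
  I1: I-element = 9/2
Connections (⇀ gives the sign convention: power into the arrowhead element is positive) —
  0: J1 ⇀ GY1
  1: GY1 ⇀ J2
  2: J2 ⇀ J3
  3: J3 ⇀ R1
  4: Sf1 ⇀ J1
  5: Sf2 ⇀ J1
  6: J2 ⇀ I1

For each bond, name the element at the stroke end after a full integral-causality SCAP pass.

bond 4 stroke at Sf1  (Sf1: flow source, stroke at near end)
bond 5 stroke at Sf2  (source Sf2 imposes f)
bond 0 stroke at J1  (only one effort-in slot at J1)
bond 1 stroke at J2  (GY GY1: same side as bond 0)
bond 6 stroke at I1  (I1 integral (f out))
bond 2 stroke at J2  (J2: bond 6 brought flow, rest push out)
bond 3 stroke at J3  (J3 flow already set via bond 2)

b0 stroke at J1
b1 stroke at J2
b2 stroke at J2
b3 stroke at J3
b4 stroke at Sf1
b5 stroke at Sf2
b6 stroke at I1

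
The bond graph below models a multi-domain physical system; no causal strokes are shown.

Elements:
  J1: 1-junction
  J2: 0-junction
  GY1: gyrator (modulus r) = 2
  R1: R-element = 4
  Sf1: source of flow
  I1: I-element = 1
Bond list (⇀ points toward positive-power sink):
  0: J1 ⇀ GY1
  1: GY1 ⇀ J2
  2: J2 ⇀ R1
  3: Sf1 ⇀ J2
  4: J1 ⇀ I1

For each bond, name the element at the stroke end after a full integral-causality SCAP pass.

b3 stroke at Sf1  (Sf1 (Sf) sets flow on bond)
b4 stroke at I1  (I1: I, integral causality)
b0 stroke at J1  (J1 flow already set via bond 4)
b1 stroke at J2  (GY1: gyrator matches bond 0)
b2 stroke at R1  (0-jn J2 has e-setter on 1)

β0 stroke at J1
β1 stroke at J2
β2 stroke at R1
β3 stroke at Sf1
β4 stroke at I1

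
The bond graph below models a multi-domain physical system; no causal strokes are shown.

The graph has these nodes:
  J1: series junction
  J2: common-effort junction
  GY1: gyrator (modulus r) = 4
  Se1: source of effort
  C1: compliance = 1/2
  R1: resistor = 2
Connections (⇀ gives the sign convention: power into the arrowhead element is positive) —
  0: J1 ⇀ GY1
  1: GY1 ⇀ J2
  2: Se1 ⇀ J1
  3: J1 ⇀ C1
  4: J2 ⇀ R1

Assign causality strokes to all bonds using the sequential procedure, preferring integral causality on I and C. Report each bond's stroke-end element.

b2 stroke at J1  (Se1 fixes effort; stroke away)
b3 stroke at J1  (C1: C, integral causality)
b0 stroke at GY1  (only one flow-in slot at J1)
b1 stroke at GY1  (GY1: gyrator matches bond 0)
b4 stroke at J2  (only one effort-in slot at J2)

b0 stroke→GY1
b1 stroke→GY1
b2 stroke→J1
b3 stroke→J1
b4 stroke→J2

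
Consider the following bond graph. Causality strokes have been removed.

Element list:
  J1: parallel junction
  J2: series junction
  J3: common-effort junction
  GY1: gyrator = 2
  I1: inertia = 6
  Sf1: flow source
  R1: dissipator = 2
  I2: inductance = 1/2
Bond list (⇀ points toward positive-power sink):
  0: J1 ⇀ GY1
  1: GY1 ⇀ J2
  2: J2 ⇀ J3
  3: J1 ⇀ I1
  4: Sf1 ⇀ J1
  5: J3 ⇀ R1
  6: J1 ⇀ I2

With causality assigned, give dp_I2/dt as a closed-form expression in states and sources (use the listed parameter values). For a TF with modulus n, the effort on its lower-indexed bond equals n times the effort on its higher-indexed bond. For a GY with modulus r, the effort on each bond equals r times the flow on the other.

β4 stroke at Sf1  (Sf1: flow source, stroke at near end)
β3 stroke at I1  (I1: I, integral causality)
β6 stroke at I2  (I2 outputs flow p/I2)
β0 stroke at J1  (only one effort-in slot at J1)
β1 stroke at J2  (through GY1, causality inverts; strokes same side of GY1)
β2 stroke at J3  (J2 needs exactly one f-in)
β5 stroke at R1  (J3 effort already set via bond 2)

dp_I2/dt = 2*F_Sf1 - p_I1/3 - 4*p_I2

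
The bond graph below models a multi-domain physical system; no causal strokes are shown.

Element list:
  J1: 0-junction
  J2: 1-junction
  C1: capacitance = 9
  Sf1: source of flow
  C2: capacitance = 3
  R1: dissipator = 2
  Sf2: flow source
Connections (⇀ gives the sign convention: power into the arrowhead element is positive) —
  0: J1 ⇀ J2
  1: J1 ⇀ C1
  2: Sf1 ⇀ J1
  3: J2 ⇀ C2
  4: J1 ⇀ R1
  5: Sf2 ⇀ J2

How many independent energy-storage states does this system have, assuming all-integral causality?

b2 |Sf1  (Sf1 fixes flow; stroke at Sf1)
b5 |Sf2  (Sf2: flow source, stroke at near end)
b0 |J2  (J2: bond 5 brought flow, rest push out)
b3 |J2  (J2: bond 5 brought flow, rest push out)
b1 |J1  (prefer integral on C1)
b4 |R1  (common-e at J1 fixed by 1)

2  (C1, C2 all integral)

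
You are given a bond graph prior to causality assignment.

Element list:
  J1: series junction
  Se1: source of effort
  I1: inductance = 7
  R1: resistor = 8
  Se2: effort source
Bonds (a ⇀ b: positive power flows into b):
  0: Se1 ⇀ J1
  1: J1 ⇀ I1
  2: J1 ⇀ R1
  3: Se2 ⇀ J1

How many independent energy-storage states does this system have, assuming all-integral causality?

β0 |J1  (Se1 (Se) sets effort on bond)
β3 |J1  (source Se2 imposes e)
β1 |I1  (I1: I, integral causality)
β2 |J1  (J1: bond 1 brought flow, rest push out)

1  (I1 all integral)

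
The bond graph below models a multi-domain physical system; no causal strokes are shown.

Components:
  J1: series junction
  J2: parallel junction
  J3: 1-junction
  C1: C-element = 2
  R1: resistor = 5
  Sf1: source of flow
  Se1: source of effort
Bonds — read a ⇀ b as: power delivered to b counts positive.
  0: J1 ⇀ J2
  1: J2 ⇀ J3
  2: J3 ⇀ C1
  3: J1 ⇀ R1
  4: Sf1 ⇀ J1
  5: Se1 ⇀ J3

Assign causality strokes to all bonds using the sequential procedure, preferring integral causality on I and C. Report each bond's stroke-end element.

#4 |Sf1  (Sf1 fixes flow; stroke at Sf1)
#5 |J3  (source Se1 imposes e)
#0 |J1  (common-f at J1 fixed by 4)
#3 |J1  (1-jn J1 has f-setter on 4)
#1 |J2  (closing 0-jn rule on J2)
#2 |J3  (J3 flow already set via bond 1)

#0 |J1
#1 |J2
#2 |J3
#3 |J1
#4 |Sf1
#5 |J3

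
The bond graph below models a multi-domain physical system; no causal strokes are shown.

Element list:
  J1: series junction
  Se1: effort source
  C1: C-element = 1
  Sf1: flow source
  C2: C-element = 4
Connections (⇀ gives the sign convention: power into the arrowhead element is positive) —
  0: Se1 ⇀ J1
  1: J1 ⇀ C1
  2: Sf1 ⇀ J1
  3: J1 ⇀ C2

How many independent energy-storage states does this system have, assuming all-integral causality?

2  (C1, C2 all integral)

#0 |J1  (source Se1 imposes e)
#2 |Sf1  (source Sf1 imposes f)
#1 |J1  (J1 flow already set via bond 2)
#3 |J1  (J1: bond 2 brought flow, rest push out)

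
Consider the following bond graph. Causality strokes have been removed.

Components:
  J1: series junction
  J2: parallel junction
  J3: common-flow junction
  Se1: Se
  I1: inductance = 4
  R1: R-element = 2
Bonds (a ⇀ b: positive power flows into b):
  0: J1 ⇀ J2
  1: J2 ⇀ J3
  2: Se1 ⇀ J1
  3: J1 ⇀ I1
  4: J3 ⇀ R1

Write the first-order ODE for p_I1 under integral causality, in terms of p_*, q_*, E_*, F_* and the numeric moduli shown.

b2 →J1  (Se1: effort source, stroke at far end)
b3 →I1  (I1 integral (f out))
b0 →J1  (J1: bond 3 brought flow, rest push out)
b1 →J2  (J2 needs exactly one e-in)
b4 →J3  (J3 flow already set via bond 1)

dp_I1/dt = E_Se1 - p_I1/2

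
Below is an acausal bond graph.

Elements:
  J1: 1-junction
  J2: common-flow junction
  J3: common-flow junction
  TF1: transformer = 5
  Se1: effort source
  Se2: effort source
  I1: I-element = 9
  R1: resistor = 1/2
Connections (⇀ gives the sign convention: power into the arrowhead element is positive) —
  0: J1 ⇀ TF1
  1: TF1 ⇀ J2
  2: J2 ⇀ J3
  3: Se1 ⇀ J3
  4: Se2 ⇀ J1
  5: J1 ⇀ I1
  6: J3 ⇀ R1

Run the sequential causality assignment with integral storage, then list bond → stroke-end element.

bond 3 →J3  (Se1: effort source, stroke at far end)
bond 4 →J1  (Se2 (Se) sets effort on bond)
bond 5 →I1  (I1 outputs flow p/I1)
bond 0 →J1  (1-jn J1 has f-setter on 5)
bond 1 →TF1  (TF TF1: opposite of bond 0)
bond 2 →J2  (common-f at J2 fixed by 1)
bond 6 →J3  (J3 flow already set via bond 2)

b0 stroke→J1
b1 stroke→TF1
b2 stroke→J2
b3 stroke→J3
b4 stroke→J1
b5 stroke→I1
b6 stroke→J3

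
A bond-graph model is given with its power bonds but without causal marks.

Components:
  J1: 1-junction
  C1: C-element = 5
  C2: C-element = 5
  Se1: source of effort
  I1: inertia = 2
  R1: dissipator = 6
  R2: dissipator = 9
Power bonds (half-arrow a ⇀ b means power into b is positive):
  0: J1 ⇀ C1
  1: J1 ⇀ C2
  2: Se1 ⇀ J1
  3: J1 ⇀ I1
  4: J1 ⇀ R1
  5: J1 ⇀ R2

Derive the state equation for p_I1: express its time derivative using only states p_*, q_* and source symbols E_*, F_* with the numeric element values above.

b2 |J1  (Se1: effort source, stroke at far end)
b0 |J1  (prefer integral on C1)
b1 |J1  (C2 integral (e out))
b3 |I1  (I1 integral (f out))
b4 |J1  (J1 flow already set via bond 3)
b5 |J1  (1-jn J1 has f-setter on 3)

dp_I1/dt = E_Se1 - 15*p_I1/2 - q_C1/5 - q_C2/5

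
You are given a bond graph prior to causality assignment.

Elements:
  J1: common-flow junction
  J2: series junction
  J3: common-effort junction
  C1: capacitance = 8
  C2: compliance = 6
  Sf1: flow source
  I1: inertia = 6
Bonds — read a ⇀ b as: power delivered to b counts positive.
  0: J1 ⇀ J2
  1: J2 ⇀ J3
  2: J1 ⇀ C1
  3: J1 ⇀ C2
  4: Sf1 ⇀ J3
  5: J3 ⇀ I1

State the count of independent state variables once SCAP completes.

3  (C1, C2, I1 all integral)

β4 |Sf1  (Sf1 fixes flow; stroke at Sf1)
β2 |J1  (C1: C, integral causality)
β3 |J1  (C2 outputs effort q/C2)
β0 |J2  (J1: last free bond brings flow in)
β1 |J3  (J2 needs exactly one f-in)
β5 |I1  (common-e at J3 fixed by 1)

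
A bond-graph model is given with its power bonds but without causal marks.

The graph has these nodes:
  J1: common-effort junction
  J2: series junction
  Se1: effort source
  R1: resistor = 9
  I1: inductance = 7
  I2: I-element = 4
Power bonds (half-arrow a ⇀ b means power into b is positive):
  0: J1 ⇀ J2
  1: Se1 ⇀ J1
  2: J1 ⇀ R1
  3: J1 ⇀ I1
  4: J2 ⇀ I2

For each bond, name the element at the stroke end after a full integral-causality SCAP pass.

β0 stroke at J2
β1 stroke at J1
β2 stroke at R1
β3 stroke at I1
β4 stroke at I2

#1 |J1  (source Se1 imposes e)
#0 |J2  (J1 effort already set via bond 1)
#2 |R1  (common-e at J1 fixed by 1)
#3 |I1  (J1: bond 1 brought effort, rest push out)
#4 |I2  (J2: last free bond brings flow in)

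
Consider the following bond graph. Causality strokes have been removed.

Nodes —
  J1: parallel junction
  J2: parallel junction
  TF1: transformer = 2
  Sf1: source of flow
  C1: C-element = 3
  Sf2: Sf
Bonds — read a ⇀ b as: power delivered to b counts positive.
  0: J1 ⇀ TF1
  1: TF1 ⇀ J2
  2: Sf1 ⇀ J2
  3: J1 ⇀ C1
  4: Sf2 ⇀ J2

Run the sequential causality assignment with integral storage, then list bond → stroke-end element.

#0 stroke at TF1
#1 stroke at J2
#2 stroke at Sf1
#3 stroke at J1
#4 stroke at Sf2

β2 stroke→Sf1  (source Sf1 imposes f)
β4 stroke→Sf2  (source Sf2 imposes f)
β1 stroke→J2  (J2 needs exactly one e-in)
β0 stroke→TF1  (TF1 one-in-one-out from 1)
β3 stroke→J1  (J1 needs exactly one e-in)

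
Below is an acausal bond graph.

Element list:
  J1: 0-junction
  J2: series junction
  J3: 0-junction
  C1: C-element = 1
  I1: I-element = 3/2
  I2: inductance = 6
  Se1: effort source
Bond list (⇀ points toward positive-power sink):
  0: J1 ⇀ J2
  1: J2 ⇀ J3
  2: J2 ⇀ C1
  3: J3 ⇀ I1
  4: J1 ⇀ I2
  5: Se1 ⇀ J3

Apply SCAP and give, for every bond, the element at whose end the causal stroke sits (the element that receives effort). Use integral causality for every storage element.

#0 →J1
#1 →J2
#2 →J2
#3 →I1
#4 →I2
#5 →J3

b5 |J3  (Se1: effort source, stroke at far end)
b1 |J2  (J3: bond 5 brought effort, rest push out)
b3 |I1  (J3: bond 5 brought effort, rest push out)
b2 |J2  (C1 integral (e out))
b0 |J1  (closing 1-jn rule on J2)
b4 |I2  (common-e at J1 fixed by 0)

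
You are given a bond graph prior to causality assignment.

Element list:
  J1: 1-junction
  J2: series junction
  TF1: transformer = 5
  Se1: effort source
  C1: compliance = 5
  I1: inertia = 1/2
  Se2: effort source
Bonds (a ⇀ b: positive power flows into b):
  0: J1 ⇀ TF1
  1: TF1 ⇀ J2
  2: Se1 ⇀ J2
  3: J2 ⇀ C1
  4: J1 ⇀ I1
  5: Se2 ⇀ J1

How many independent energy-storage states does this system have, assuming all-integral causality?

#2 |J2  (Se1 (Se) sets effort on bond)
#5 |J1  (source Se2 imposes e)
#3 |J2  (C1: C, integral causality)
#1 |TF1  (J2: last free bond brings flow in)
#0 |J1  (through TF1, causality passes straight; one stroke at TF1)
#4 |I1  (J1 needs exactly one f-in)

2  (C1, I1 all integral)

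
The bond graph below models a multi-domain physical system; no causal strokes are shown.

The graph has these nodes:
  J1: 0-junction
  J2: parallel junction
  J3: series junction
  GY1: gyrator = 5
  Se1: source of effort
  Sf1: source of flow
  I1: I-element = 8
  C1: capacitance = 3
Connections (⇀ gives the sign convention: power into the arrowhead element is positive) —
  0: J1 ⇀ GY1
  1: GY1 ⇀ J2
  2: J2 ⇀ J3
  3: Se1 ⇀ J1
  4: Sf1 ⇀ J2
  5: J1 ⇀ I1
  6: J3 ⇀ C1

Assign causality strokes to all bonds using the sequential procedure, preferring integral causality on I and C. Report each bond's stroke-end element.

b3 |J1  (Se1 (Se) sets effort on bond)
b4 |Sf1  (Sf1 (Sf) sets flow on bond)
b0 |GY1  (0-jn J1 has e-setter on 3)
b5 |I1  (J1: bond 3 brought effort, rest push out)
b1 |GY1  (through GY1, causality inverts; strokes same side of GY1)
b2 |J2  (closing 0-jn rule on J2)
b6 |J3  (1-jn J3 has f-setter on 2)

β0 stroke→GY1
β1 stroke→GY1
β2 stroke→J2
β3 stroke→J1
β4 stroke→Sf1
β5 stroke→I1
β6 stroke→J3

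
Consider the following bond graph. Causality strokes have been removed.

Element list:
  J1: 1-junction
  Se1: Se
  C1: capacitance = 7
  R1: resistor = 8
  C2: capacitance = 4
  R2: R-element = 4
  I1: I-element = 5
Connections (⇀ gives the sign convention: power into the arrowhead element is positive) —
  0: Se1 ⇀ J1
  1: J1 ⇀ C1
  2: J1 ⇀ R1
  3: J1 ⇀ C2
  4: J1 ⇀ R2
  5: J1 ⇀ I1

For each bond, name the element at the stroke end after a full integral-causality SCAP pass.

#0 |J1  (Se1 (Se) sets effort on bond)
#1 |J1  (C1: C, integral causality)
#3 |J1  (C2 integral (e out))
#5 |I1  (I1 integral (f out))
#2 |J1  (1-jn J1 has f-setter on 5)
#4 |J1  (J1: bond 5 brought flow, rest push out)

b0 stroke at J1
b1 stroke at J1
b2 stroke at J1
b3 stroke at J1
b4 stroke at J1
b5 stroke at I1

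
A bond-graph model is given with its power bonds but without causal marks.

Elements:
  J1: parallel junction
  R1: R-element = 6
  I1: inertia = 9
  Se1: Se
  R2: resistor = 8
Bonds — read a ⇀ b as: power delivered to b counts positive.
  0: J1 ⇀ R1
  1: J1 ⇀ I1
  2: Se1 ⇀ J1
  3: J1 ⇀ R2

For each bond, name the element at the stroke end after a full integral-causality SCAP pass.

#2 stroke→J1  (source Se1 imposes e)
#0 stroke→R1  (0-jn J1 has e-setter on 2)
#1 stroke→I1  (J1: bond 2 brought effort, rest push out)
#3 stroke→R2  (J1 effort already set via bond 2)

bond 0 stroke at R1
bond 1 stroke at I1
bond 2 stroke at J1
bond 3 stroke at R2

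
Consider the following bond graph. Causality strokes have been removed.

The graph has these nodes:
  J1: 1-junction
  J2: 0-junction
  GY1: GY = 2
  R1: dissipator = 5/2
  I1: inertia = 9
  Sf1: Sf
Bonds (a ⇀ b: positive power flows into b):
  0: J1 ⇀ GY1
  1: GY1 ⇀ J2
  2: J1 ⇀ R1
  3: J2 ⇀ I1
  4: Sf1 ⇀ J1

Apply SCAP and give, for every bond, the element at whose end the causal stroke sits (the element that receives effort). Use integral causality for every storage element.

β0 |J1
β1 |J2
β2 |J1
β3 |I1
β4 |Sf1

β4 stroke→Sf1  (Sf1: flow source, stroke at near end)
β0 stroke→J1  (J1: bond 4 brought flow, rest push out)
β2 stroke→J1  (J1: bond 4 brought flow, rest push out)
β1 stroke→J2  (GY1 both-in/both-out from 0)
β3 stroke→I1  (J2: bond 1 brought effort, rest push out)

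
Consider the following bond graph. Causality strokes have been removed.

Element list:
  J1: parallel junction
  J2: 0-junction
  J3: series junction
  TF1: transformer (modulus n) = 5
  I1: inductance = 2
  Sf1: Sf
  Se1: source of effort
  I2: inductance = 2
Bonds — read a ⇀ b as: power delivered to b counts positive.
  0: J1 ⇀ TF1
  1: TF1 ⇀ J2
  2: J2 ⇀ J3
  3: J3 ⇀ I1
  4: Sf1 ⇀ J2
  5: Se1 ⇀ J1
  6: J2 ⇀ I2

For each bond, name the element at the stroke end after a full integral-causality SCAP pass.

b4 →Sf1  (Sf1: flow source, stroke at near end)
b5 →J1  (Se1: effort source, stroke at far end)
b0 →TF1  (J1 effort already set via bond 5)
b1 →J2  (TF1 one-in-one-out from 0)
b2 →J3  (common-e at J2 fixed by 1)
b6 →I2  (common-e at J2 fixed by 1)
b3 →I1  (closing 1-jn rule on J3)

b0 stroke at TF1
b1 stroke at J2
b2 stroke at J3
b3 stroke at I1
b4 stroke at Sf1
b5 stroke at J1
b6 stroke at I2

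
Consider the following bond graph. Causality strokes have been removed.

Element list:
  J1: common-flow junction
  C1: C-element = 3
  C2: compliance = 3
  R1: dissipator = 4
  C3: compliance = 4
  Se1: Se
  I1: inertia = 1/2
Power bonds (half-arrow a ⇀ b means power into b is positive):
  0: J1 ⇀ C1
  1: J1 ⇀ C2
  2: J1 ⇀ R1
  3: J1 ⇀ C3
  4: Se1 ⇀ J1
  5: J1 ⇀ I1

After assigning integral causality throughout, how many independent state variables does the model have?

4  (C1, C2, C3, I1 all integral)

b4 |J1  (Se1 (Se) sets effort on bond)
b0 |J1  (C1 integral (e out))
b1 |J1  (C2 outputs effort q/C2)
b3 |J1  (C3: C, integral causality)
b5 |I1  (prefer integral on I1)
b2 |J1  (J1: bond 5 brought flow, rest push out)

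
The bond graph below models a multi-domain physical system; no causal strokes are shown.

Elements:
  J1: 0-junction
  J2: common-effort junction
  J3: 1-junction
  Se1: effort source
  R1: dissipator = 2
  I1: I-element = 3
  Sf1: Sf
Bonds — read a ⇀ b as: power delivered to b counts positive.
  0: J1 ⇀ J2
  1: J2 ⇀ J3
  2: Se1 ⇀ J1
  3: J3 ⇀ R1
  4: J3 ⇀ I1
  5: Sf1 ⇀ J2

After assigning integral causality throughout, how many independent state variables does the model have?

1  (I1 all integral)

bond 2 →J1  (source Se1 imposes e)
bond 5 →Sf1  (Sf1 (Sf) sets flow on bond)
bond 0 →J2  (common-e at J1 fixed by 2)
bond 1 →J3  (0-jn J2 has e-setter on 0)
bond 4 →I1  (I1: I, integral causality)
bond 3 →J3  (J3: bond 4 brought flow, rest push out)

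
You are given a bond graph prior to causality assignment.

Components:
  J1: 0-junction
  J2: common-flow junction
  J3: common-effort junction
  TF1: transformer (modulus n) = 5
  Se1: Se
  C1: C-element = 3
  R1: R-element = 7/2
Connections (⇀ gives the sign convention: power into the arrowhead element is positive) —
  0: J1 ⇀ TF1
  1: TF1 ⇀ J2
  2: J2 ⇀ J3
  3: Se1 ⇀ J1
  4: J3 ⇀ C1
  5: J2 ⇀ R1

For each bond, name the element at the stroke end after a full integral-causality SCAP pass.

#0 stroke at TF1
#1 stroke at J2
#2 stroke at J2
#3 stroke at J1
#4 stroke at J3
#5 stroke at R1

b3 →J1  (Se1 fixes effort; stroke away)
b0 →TF1  (J1: bond 3 brought effort, rest push out)
b1 →J2  (through TF1, causality passes straight; one stroke at TF1)
b4 →J3  (C1 outputs effort q/C1)
b2 →J2  (J3: bond 4 brought effort, rest push out)
b5 →R1  (closing 1-jn rule on J2)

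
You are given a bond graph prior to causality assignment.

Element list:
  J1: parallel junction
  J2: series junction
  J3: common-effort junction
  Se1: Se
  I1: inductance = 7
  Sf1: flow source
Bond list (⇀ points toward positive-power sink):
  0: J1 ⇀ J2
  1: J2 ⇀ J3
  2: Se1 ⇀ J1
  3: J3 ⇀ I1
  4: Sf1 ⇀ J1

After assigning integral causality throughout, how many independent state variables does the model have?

1  (I1 all integral)

b2 stroke→J1  (source Se1 imposes e)
b4 stroke→Sf1  (source Sf1 imposes f)
b0 stroke→J2  (J1: bond 2 brought effort, rest push out)
b1 stroke→J3  (closing 1-jn rule on J2)
b3 stroke→I1  (J3 effort already set via bond 1)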